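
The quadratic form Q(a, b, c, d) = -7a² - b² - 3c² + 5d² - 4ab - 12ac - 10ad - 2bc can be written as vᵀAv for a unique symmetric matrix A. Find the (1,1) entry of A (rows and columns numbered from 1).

-7

The coefficient of a² in Q is -7, and that is exactly A[1,1].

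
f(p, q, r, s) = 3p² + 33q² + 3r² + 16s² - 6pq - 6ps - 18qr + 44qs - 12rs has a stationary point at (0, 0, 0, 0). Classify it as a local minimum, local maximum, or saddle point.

The Hessian at the origin is H = [[6, -6, 0, -6], [-6, 66, -18, 44], [0, -18, 6, -12], [-6, 44, -12, 32]].
Symmetric row and column elimination reduces H to a congruent diagonal form with pivots 6, 60, 3/5, 4/3.
That gives 4 positive pivots.
H is positive definite, so the origin is a strict local minimum.

local minimum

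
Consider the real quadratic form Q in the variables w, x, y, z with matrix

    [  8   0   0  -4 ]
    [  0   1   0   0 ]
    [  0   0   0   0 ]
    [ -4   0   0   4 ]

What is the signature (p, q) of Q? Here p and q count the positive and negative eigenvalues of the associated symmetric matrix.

Row-reducing A symmetrically gives the diagonal entries 8, 1, 0, 2.
That gives 3 positive, 1 zero pivots.

(3, 0)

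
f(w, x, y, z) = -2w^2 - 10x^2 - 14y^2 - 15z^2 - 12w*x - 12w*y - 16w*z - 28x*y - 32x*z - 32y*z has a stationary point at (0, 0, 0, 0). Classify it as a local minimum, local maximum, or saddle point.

The Hessian at the origin is H = [[-4, -12, -12, -16], [-12, -20, -28, -32], [-12, -28, -28, -32], [-16, -32, -32, -30]].
Congruent diagonalization of H (simultaneous row and column reduction) yields pivots -4, 16, 4, 2.
That gives 3 positive, 1 negative pivots.
H is indefinite, so the origin is a saddle point.

saddle point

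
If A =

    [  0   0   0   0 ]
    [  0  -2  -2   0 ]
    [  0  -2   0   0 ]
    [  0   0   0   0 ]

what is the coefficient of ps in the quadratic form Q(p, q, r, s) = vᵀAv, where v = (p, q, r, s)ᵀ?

The coefficient of ps is A[1,4] + A[4,1] = 2·0 = 0.

0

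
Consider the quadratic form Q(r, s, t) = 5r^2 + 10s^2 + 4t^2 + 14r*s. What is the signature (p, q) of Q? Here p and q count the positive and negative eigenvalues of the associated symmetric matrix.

(3, 0)

The symmetric matrix is A = [[5, 7, 0], [7, 10, 0], [0, 0, 4]].
Row-reducing A symmetrically gives the diagonal entries 5, 1/5, 4.
So there are 3 positive pivots.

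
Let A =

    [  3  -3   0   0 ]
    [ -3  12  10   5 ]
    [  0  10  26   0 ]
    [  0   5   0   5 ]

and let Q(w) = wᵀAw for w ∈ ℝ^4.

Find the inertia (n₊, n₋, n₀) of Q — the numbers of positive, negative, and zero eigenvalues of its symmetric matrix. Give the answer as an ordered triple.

(4, 0, 0)

Row-reducing A symmetrically gives the diagonal entries 3, 9, 134/9, 10/67.
That gives 4 positive pivots.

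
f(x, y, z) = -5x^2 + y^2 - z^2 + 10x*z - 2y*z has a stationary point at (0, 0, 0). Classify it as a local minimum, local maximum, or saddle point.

The Hessian at the origin is H = [[-10, 0, 10], [0, 2, -2], [10, -2, -2]].
Row-reducing H symmetrically gives the diagonal entries -10, 2, 6.
That gives 2 positive, 1 negative pivots.
H is indefinite, so the origin is a saddle point.

saddle point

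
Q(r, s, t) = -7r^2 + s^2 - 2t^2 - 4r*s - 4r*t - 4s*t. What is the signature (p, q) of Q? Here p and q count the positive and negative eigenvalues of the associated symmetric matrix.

(1, 2)

The symmetric matrix is A = [[-7, -2, -2], [-2, 1, -2], [-2, -2, -2]].
Applying the same elementary operations to the rows and columns of A produces a congruent diagonal matrix with entries -7, 11/7, -30/11.
So there are 1 positive, 2 negative pivots.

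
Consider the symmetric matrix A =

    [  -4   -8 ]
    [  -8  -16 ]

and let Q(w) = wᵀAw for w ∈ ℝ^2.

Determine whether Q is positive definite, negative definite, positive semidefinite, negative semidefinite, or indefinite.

Symmetric row and column elimination reduces A to a congruent diagonal form with pivots -4, 0.
So there are 1 negative, 1 zero pivots.
Hence Q is negative semidefinite.

negative semidefinite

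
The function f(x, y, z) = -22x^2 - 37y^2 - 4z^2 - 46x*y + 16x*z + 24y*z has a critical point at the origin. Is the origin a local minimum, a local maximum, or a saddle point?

The Hessian at the origin is H = [[-44, -46, 16], [-46, -74, 24], [16, 24, -8]].
An LDLᵀ factorisation of H has diagonal entries -44, -285/11, -8/57.
Counting signs: 3 negative.
H is negative definite, so the origin is a strict local maximum.

local maximum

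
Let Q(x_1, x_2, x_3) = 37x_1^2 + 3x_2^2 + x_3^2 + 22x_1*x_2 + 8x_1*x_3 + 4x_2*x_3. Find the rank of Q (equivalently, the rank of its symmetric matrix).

The symmetric matrix is A = [[37, 11, 4], [11, 3, 2], [4, 2, 1]].
Applying the same elementary operations to the rows and columns of A produces a congruent diagonal matrix with entries 37, -10/37, 3.
That gives 2 positive, 1 negative pivots.
The rank is the number of nonzero pivots: 3.

3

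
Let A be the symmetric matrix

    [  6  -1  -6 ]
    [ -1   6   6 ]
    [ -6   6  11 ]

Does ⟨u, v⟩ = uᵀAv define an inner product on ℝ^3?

yes

Leading principal minors: Δ_1 = 6, Δ_2 = 35, Δ_3 = 25.
All leading principal minors are positive, so by Sylvester's criterion Q is positive definite.
⟨·,·⟩ is an inner product exactly when A is positive definite.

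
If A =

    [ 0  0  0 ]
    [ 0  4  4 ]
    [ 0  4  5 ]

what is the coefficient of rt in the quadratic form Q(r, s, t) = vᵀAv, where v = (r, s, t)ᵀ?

0

The coefficient of rt is A[1,3] + A[3,1] = 2·0 = 0.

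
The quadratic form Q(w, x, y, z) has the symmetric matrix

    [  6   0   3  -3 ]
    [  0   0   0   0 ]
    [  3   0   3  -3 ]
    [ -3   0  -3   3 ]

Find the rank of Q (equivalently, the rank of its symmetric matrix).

2

Row-reducing A symmetrically gives the diagonal entries 6, 0, 3/2, 0.
Counting signs: 2 positive, 2 zero.
The rank is the number of nonzero pivots: 2.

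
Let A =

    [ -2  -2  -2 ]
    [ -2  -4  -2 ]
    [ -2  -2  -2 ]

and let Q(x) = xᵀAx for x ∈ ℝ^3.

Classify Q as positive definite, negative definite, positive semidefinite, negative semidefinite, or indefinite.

Applying the same elementary operations to the rows and columns of A produces a congruent diagonal matrix with entries -2, -2, 0.
That gives 2 negative, 1 zero pivots.
Hence Q is negative semidefinite.

negative semidefinite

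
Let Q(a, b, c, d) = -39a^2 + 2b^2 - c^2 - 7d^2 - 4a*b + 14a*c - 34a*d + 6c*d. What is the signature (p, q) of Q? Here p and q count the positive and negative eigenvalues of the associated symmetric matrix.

Write A = [[-39, -2, 7, -17], [-2, 2, 0, 0], [7, 0, -1, 3], [-17, 0, 3, -7]].
Symmetric row and column elimination reduces A to a congruent diagonal form with pivots -39, 82/39, 8/41, 0.
So there are 2 positive, 1 negative, 1 zero pivots.

(2, 1)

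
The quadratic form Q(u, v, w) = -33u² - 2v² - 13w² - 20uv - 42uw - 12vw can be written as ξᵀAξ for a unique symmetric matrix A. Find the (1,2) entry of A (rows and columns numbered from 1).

-10

The coefficient of u·v in Q is -20. For a symmetric A this equals A[1,2] + A[2,1] = 2·A[1,2].
So A[1,2] = -20/2 = -10.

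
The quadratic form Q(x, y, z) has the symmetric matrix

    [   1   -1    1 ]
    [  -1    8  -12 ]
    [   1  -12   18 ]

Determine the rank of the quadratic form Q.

Row-reducing A symmetrically gives the diagonal entries 1, 7, -2/7.
Counting signs: 2 positive, 1 negative.
The rank is the number of nonzero pivots: 3.

3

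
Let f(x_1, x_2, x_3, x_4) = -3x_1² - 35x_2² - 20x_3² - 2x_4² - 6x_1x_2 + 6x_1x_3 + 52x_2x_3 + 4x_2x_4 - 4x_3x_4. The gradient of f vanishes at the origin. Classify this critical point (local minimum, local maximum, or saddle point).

The Hessian at the origin is H = [[-6, -6, 6, 0], [-6, -70, 52, 4], [6, 52, -40, -4], [0, 4, -4, -4]].
Congruent diagonalization of H (simultaneous row and column reduction) yields pivots -6, -64, -15/16, -12/5.
That gives 4 negative pivots.
H is negative definite, so the origin is a strict local maximum.

local maximum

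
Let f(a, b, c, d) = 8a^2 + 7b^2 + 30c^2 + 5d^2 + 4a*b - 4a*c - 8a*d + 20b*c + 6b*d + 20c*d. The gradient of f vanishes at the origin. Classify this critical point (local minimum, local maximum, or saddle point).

local minimum

The Hessian at the origin is H = [[16, 4, -4, -8], [4, 14, 20, 6], [-4, 20, 60, 20], [-8, 6, 20, 10]].
Congruent diagonalization of H (simultaneous row and column reduction) yields pivots 16, 13, 326/13, 8/163.
That gives 4 positive pivots.
H is positive definite, so the origin is a strict local minimum.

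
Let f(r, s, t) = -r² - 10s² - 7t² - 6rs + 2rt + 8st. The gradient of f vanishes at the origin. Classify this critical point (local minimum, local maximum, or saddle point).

The Hessian at the origin is H = [[-2, -6, 2], [-6, -20, 8], [2, 8, -14]].
Row-reducing H symmetrically gives the diagonal entries -2, -2, -10.
So there are 3 negative pivots.
H is negative definite, so the origin is a strict local maximum.

local maximum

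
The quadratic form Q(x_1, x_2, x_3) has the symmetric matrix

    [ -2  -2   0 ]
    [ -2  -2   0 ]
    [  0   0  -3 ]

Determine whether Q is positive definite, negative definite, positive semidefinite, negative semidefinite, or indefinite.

negative semidefinite

Row-reducing A symmetrically gives the diagonal entries -2, 0, -3.
So there are 2 negative, 1 zero pivots.
Hence Q is negative semidefinite.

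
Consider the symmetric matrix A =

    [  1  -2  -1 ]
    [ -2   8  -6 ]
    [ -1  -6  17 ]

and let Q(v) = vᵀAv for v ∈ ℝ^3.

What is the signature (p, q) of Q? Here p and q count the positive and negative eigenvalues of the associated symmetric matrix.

Symmetric row and column elimination reduces A to a congruent diagonal form with pivots 1, 4, 0.
Counting signs: 2 positive, 1 zero.

(2, 0)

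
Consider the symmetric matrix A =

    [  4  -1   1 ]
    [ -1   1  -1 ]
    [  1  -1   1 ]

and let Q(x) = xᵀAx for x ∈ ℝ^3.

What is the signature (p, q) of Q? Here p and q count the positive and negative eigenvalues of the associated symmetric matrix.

Congruent diagonalization of A (simultaneous row and column reduction) yields pivots 4, 3/4, 0.
So there are 2 positive, 1 zero pivots.

(2, 0)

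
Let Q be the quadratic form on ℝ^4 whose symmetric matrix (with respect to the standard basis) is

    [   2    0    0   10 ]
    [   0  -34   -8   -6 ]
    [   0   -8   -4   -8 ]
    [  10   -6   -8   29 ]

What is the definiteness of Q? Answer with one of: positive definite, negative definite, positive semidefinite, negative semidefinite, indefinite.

Congruent diagonalization of A (simultaneous row and column reduction) yields pivots 2, -34, -36/17, 5/9.
So there are 2 positive, 2 negative pivots.
Hence Q is indefinite.

indefinite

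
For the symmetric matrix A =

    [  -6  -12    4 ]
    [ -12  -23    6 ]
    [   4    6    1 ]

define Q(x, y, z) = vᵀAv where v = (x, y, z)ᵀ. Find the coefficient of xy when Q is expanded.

The coefficient of xy is A[1,2] + A[2,1] = 2·(-12) = -24.

-24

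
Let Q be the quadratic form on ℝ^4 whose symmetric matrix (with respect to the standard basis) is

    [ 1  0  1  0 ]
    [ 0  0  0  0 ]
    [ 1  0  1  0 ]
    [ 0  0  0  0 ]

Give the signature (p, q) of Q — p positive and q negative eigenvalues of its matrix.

(1, 0)

Applying the same elementary operations to the rows and columns of A produces a congruent diagonal matrix with entries 1, 0, 0, 0.
Counting signs: 1 positive, 3 zero.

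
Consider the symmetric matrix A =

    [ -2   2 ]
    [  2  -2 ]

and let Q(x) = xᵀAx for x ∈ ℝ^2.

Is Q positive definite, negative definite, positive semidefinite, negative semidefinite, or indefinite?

negative semidefinite

Congruent diagonalization of A (simultaneous row and column reduction) yields pivots -2, 0.
Counting signs: 1 negative, 1 zero.
Hence Q is negative semidefinite.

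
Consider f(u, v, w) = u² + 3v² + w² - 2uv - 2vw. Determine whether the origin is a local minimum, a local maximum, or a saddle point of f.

local minimum

The Hessian at the origin is H = [[2, -2, 0], [-2, 6, -2], [0, -2, 2]].
Congruent diagonalization of H (simultaneous row and column reduction) yields pivots 2, 4, 1.
That gives 3 positive pivots.
H is positive definite, so the origin is a strict local minimum.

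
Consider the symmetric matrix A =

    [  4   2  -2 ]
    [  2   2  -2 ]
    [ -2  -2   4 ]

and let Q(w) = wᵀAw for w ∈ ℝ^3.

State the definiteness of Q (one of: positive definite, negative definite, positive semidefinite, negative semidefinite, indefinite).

positive definite

An LDLᵀ factorisation of A has diagonal entries 4, 1, 2.
Counting signs: 3 positive.
Hence Q is positive definite.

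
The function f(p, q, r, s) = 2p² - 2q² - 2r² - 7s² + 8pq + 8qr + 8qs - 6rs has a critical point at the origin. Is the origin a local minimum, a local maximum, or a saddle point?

The Hessian at the origin is H = [[4, 8, 0, 0], [8, -4, 8, 8], [0, 8, -4, -6], [0, 8, -6, -14]].
Applying the same elementary operations to the rows and columns of H produces a congruent diagonal matrix with entries 4, -20, -4/5, -1.
Counting signs: 1 positive, 3 negative.
H is indefinite, so the origin is a saddle point.

saddle point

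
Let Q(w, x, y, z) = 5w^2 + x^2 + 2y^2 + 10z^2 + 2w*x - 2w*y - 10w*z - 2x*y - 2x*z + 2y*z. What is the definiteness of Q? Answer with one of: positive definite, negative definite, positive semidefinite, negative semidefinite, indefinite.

positive definite

The symmetric matrix of Q is A = [[5, 1, -1, -5], [1, 1, -1, -1], [-1, -1, 2, 1], [-5, -1, 1, 10]].
Leading principal minors: Δ_1 = 5, Δ_2 = 4, Δ_3 = 4, Δ_4 = 20.
All leading principal minors are positive, so by Sylvester's criterion Q is positive definite.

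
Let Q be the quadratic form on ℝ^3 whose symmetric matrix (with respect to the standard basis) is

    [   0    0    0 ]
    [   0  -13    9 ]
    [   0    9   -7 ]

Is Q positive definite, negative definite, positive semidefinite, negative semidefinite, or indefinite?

negative semidefinite

Row-reducing A symmetrically gives the diagonal entries 0, -13, -10/13.
So there are 2 negative, 1 zero pivots.
Hence Q is negative semidefinite.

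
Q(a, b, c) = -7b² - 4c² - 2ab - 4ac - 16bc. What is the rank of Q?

The symmetric matrix is A = [[0, -1, -2], [-1, -7, -8], [-2, -8, -4]].
Row reduction of A gives 2 nonzero rows, so rank A = 2.

2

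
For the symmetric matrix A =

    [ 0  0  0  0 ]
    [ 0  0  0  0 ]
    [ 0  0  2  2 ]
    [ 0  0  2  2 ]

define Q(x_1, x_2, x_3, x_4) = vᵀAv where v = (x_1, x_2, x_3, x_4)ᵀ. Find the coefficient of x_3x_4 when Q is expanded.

4

The coefficient of x_3x_4 is A[3,4] + A[4,3] = 2·2 = 4.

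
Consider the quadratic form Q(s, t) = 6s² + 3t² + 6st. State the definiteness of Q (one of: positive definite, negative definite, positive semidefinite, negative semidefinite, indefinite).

positive definite

The symmetric matrix of Q is A = [[6, 3], [3, 3]].
Leading principal minors: Δ_1 = 6, Δ_2 = 9.
All leading principal minors are positive, so by Sylvester's criterion Q is positive definite.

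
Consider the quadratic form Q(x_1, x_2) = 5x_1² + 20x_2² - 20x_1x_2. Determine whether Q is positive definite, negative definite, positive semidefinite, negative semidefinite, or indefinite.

The symmetric matrix of Q is [[5, -10], [-10, 20]].
For the 2×2 matrix [[5, -10], [-10, 20]]: det = 5·20 − (-10)² = 0, trace = 25.
det = 0 so one eigenvalue is zero; the form is semidefinite with the sign of the trace.

positive semidefinite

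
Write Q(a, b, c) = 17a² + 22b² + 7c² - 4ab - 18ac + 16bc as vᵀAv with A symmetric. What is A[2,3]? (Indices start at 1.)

8

The coefficient of b·c in Q is 16. For a symmetric A this equals A[2,3] + A[3,2] = 2·A[2,3].
So A[2,3] = 16/2 = 8.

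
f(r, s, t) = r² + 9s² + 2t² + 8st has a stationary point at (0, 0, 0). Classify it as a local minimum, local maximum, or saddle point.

The Hessian at the origin is H = [[2, 0, 0], [0, 18, 8], [0, 8, 4]].
Symmetric row and column elimination reduces H to a congruent diagonal form with pivots 2, 18, 4/9.
That gives 3 positive pivots.
H is positive definite, so the origin is a strict local minimum.

local minimum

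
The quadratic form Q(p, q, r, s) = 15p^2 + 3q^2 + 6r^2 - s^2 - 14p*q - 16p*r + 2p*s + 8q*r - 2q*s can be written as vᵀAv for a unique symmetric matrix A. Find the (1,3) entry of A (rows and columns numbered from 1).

The coefficient of p·r in Q is -16. For a symmetric A this equals A[1,3] + A[3,1] = 2·A[1,3].
So A[1,3] = -16/2 = -8.

-8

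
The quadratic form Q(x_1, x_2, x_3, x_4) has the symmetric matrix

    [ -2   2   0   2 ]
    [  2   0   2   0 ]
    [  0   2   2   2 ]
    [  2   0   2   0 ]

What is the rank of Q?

Symmetric row and column elimination reduces A to a congruent diagonal form with pivots -2, 2, 0, 0.
Counting signs: 1 positive, 1 negative, 2 zero.
The rank is the number of nonzero pivots: 2.

2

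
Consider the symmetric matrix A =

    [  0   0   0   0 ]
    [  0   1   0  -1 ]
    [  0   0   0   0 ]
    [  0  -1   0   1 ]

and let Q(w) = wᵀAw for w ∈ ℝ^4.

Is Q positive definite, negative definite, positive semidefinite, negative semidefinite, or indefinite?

positive semidefinite

Applying the same elementary operations to the rows and columns of A produces a congruent diagonal matrix with entries 0, 1, 0, 0.
So there are 1 positive, 3 zero pivots.
Hence Q is positive semidefinite.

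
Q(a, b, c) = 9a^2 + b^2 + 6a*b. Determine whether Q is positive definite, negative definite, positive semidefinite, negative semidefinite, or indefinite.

The associated matrix is A = [[9, 3, 0], [3, 1, 0], [0, 0, 0]].
Applying the same elementary operations to the rows and columns of A produces a congruent diagonal matrix with entries 9, 0, 0.
Counting signs: 1 positive, 2 zero.
Hence Q is positive semidefinite.

positive semidefinite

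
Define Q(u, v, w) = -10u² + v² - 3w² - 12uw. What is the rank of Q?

The associated matrix is A = [[-10, 0, -6], [0, 1, 0], [-6, 0, -3]].
Applying the same elementary operations to the rows and columns of A produces a congruent diagonal matrix with entries -10, 1, 3/5.
Counting signs: 2 positive, 1 negative.
The rank is the number of nonzero pivots: 3.

3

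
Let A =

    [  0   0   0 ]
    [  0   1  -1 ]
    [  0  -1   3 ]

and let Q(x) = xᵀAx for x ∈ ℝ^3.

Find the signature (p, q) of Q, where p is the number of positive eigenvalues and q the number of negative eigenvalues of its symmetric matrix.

(2, 0)

Congruent diagonalization of A (simultaneous row and column reduction) yields pivots 0, 1, 2.
That gives 2 positive, 1 zero pivots.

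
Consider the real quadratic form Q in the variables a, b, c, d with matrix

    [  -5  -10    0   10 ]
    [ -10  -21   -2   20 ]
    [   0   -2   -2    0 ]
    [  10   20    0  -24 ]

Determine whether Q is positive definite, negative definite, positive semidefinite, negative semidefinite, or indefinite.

Row-reducing A symmetrically gives the diagonal entries -5, -1, 2, -4.
Counting signs: 1 positive, 3 negative.
Hence Q is indefinite.

indefinite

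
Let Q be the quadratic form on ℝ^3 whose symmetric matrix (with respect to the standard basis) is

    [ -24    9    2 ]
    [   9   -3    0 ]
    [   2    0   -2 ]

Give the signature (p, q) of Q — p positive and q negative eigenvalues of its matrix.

(1, 2)

Congruent diagonalization of A (simultaneous row and column reduction) yields pivots -24, 3/8, -10/3.
Counting signs: 1 positive, 2 negative.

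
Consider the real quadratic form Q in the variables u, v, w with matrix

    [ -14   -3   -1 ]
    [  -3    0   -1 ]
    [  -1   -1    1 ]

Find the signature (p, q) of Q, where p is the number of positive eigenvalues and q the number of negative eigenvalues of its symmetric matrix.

(2, 1)

Symmetric row and column elimination reduces A to a congruent diagonal form with pivots -14, 9/14, 1/9.
So there are 2 positive, 1 negative pivots.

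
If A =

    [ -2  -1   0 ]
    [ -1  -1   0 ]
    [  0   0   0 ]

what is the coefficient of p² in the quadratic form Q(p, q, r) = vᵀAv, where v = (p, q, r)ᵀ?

-2

The coefficient of p² is the diagonal entry A[1,1] = -2.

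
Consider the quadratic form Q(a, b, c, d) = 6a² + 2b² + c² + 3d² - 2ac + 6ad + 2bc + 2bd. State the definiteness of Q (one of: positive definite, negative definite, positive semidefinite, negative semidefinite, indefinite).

positive definite

The symmetric matrix of Q is A = [[6, 0, -1, 3], [0, 2, 1, 1], [-1, 1, 1, 0], [3, 1, 0, 3]].
Leading principal minors: Δ_1 = 6, Δ_2 = 12, Δ_3 = 4, Δ_4 = 4.
All leading principal minors are positive, so by Sylvester's criterion Q is positive definite.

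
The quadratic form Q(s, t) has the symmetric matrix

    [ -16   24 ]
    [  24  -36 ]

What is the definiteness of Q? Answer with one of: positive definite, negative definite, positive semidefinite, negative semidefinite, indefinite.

negative semidefinite

For the 2×2 matrix [[-16, 24], [24, -36]]: det = -16·-36 − (24)² = 0, trace = -52.
det = 0 so one eigenvalue is zero; the form is semidefinite with the sign of the trace.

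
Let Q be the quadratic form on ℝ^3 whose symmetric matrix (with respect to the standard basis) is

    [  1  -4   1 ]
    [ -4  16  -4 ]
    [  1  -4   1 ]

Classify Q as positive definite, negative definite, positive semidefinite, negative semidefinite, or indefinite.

positive semidefinite

Row-reducing A symmetrically gives the diagonal entries 1, 0, 0.
Counting signs: 1 positive, 2 zero.
Hence Q is positive semidefinite.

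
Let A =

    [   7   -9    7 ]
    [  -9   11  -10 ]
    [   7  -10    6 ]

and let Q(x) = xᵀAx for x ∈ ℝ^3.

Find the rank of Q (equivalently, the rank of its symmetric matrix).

An LDLᵀ factorisation of A has diagonal entries 7, -4/7, 3/4.
Counting signs: 2 positive, 1 negative.
The rank is the number of nonzero pivots: 3.

3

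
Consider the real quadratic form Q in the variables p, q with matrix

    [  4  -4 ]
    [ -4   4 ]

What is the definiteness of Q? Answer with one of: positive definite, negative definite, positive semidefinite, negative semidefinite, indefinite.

positive semidefinite

Symmetric row and column elimination reduces A to a congruent diagonal form with pivots 4, 0.
That gives 1 positive, 1 zero pivots.
Hence Q is positive semidefinite.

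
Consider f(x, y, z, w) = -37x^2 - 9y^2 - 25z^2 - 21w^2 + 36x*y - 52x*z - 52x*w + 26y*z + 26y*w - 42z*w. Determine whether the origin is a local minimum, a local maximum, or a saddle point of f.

The Hessian at the origin is H = [[-74, 36, -52, -52], [36, -18, 26, 26], [-52, 26, -50, -42], [-52, 26, -42, -42]].
An LDLᵀ factorisation of H has diagonal entries -74, -18/37, -112/9, -20/7.
That gives 4 negative pivots.
H is negative definite, so the origin is a strict local maximum.

local maximum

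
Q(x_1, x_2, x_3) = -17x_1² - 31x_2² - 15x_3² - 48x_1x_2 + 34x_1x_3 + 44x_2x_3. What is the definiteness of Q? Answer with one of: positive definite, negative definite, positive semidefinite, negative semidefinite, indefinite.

The associated matrix is A = [[-17, -24, 17], [-24, -31, 22], [17, 22, -15]].
An LDLᵀ factorisation of A has diagonal entries -17, 49/17, 30/49.
So there are 2 positive, 1 negative pivots.
Hence Q is indefinite.

indefinite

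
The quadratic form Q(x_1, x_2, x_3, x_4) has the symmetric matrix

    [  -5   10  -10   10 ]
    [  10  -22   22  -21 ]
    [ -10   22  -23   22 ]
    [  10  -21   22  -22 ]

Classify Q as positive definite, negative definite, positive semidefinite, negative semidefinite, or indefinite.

Congruent diagonalization of A (simultaneous row and column reduction) yields pivots -5, -2, -1, -1/2.
That gives 4 negative pivots.
Hence Q is negative definite.

negative definite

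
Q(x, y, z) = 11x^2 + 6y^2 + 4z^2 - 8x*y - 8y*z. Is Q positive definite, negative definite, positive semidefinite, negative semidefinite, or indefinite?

The associated matrix is A = [[11, -4, 0], [-4, 6, -4], [0, -4, 4]].
Applying the same elementary operations to the rows and columns of A produces a congruent diagonal matrix with entries 11, 50/11, 12/25.
So there are 3 positive pivots.
Hence Q is positive definite.

positive definite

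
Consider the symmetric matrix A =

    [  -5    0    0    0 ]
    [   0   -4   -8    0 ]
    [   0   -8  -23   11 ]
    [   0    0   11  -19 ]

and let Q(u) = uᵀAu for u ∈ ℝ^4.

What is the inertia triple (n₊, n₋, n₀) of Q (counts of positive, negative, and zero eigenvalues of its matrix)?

Row-reducing A symmetrically gives the diagonal entries -5, -4, -7, -12/7.
So there are 4 negative pivots.

(0, 4, 0)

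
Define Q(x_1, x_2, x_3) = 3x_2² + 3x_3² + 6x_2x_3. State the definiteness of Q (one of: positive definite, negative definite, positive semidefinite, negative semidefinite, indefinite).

Write A = [[0, 0, 0], [0, 3, 3], [0, 3, 3]].
Symmetric row and column elimination reduces A to a congruent diagonal form with pivots 0, 3, 0.
Counting signs: 1 positive, 2 zero.
Hence Q is positive semidefinite.

positive semidefinite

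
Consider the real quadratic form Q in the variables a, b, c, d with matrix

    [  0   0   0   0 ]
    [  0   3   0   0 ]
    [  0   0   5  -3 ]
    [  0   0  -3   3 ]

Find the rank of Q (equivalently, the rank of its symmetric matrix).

Symmetric row and column elimination reduces A to a congruent diagonal form with pivots 0, 3, 5, 6/5.
That gives 3 positive, 1 zero pivots.
The rank is the number of nonzero pivots: 3.

3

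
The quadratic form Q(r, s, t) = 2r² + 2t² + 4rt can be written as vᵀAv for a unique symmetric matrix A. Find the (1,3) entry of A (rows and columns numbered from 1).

The coefficient of r·t in Q is 4. For a symmetric A this equals A[1,3] + A[3,1] = 2·A[1,3].
So A[1,3] = 4/2 = 2.

2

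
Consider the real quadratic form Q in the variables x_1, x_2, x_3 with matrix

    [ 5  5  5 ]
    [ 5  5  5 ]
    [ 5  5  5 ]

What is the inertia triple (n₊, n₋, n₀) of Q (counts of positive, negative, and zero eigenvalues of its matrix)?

Symmetric row and column elimination reduces A to a congruent diagonal form with pivots 5, 0, 0.
Counting signs: 1 positive, 2 zero.

(1, 0, 2)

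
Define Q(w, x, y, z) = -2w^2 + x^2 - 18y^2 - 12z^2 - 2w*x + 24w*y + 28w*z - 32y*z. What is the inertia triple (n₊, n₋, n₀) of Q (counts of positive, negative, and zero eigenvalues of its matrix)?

(2, 1, 1)

Write A = [[-2, -1, 12, 14], [-1, 1, 0, 0], [12, 0, -18, -16], [14, 0, -16, -12]].
Symmetric row and column elimination reduces A to a congruent diagonal form with pivots -2, 3/2, 30, 0.
That gives 2 positive, 1 negative, 1 zero pivots.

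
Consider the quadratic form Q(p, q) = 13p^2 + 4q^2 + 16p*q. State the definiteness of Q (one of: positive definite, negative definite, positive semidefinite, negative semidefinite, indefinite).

indefinite

The symmetric matrix of Q is [[13, 8], [8, 4]].
For the 2×2 matrix [[13, 8], [8, 4]]: det = 13·4 − (8)² = -12, trace = 17.
det < 0 so the eigenvalues have opposite signs; the form is indefinite.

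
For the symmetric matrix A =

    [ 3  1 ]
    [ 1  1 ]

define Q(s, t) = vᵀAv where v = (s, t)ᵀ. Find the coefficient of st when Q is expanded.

2

The coefficient of st is A[1,2] + A[2,1] = 2·1 = 2.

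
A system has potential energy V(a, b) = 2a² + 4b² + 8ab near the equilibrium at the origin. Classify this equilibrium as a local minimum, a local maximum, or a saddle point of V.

saddle point

The Hessian at the origin is H = [[4, 8], [8, 8]].
det H = 4·8 − (8)² = -32 < 0, so H is indefinite.
Therefore the origin is a saddle point.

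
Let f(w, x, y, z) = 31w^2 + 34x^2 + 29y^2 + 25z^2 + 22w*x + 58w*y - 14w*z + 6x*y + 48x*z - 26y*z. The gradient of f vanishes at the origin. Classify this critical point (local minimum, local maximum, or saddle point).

local minimum

The Hessian at the origin is H = [[62, 22, 58, -14], [22, 68, 6, 48], [58, 6, 58, -26], [-14, 48, -26, 50]].
Symmetric row and column elimination reduces H to a congruent diagonal form with pivots 62, 1866/31, 196/933, 10/49.
So there are 4 positive pivots.
H is positive definite, so the origin is a strict local minimum.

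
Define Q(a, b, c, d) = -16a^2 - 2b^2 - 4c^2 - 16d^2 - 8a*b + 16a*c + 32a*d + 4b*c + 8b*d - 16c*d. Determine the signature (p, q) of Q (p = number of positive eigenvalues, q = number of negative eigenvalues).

(0, 2)

Write A = [[-16, -4, 8, 16], [-4, -2, 2, 4], [8, 2, -4, -8], [16, 4, -8, -16]].
Row-reducing A symmetrically gives the diagonal entries -16, -1, 0, 0.
So there are 2 negative, 2 zero pivots.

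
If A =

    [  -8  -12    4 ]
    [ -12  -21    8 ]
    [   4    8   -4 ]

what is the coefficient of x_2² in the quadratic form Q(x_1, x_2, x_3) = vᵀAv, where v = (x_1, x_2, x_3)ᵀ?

The coefficient of x_2² is the diagonal entry A[2,2] = -21.

-21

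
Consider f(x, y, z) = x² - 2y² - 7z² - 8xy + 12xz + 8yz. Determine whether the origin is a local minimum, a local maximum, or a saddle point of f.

saddle point

The Hessian at the origin is H = [[2, -8, 12], [-8, -4, 8], [12, 8, -14]].
Symmetric row and column elimination reduces H to a congruent diagonal form with pivots 2, -36, 10/9.
Counting signs: 2 positive, 1 negative.
H is indefinite, so the origin is a saddle point.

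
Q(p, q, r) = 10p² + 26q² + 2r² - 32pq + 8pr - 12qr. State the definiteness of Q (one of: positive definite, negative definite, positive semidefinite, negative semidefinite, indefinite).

The associated matrix is A = [[10, -16, 4], [-16, 26, -6], [4, -6, 2]].
Applying the same elementary operations to the rows and columns of A produces a congruent diagonal matrix with entries 10, 2/5, 0.
Counting signs: 2 positive, 1 zero.
Hence Q is positive semidefinite.

positive semidefinite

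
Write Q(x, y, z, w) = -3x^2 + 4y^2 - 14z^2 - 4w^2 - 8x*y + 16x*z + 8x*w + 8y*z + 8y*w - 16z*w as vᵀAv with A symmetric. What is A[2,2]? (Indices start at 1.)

The coefficient of y^2 in Q is 4, and that is exactly A[2,2].

4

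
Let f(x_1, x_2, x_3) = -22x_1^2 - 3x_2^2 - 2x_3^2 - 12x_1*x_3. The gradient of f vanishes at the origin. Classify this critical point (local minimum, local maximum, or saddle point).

The Hessian at the origin is H = [[-44, 0, -12], [0, -6, 0], [-12, 0, -4]].
An LDLᵀ factorisation of H has diagonal entries -44, -6, -8/11.
That gives 3 negative pivots.
H is negative definite, so the origin is a strict local maximum.

local maximum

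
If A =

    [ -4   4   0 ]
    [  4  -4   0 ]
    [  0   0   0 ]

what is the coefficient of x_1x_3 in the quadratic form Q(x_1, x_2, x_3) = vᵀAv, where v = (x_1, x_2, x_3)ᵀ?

The coefficient of x_1x_3 is A[1,3] + A[3,1] = 2·0 = 0.

0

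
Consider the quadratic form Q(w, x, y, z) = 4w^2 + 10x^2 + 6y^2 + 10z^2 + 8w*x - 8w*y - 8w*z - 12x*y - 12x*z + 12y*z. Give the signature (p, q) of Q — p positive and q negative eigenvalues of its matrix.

The symmetric matrix is A = [[4, 4, -4, -4], [4, 10, -6, -6], [-4, -6, 6, 6], [-4, -6, 6, 10]].
Congruent diagonalization of A (simultaneous row and column reduction) yields pivots 4, 6, 4/3, 4.
So there are 4 positive pivots.

(4, 0)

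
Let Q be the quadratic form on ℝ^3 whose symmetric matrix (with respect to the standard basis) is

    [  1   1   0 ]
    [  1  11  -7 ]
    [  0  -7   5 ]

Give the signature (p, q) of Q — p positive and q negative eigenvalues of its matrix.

Congruent diagonalization of A (simultaneous row and column reduction) yields pivots 1, 10, 1/10.
So there are 3 positive pivots.

(3, 0)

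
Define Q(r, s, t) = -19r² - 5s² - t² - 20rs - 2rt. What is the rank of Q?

3

The associated matrix is A = [[-19, -10, -1], [-10, -5, 0], [-1, 0, -1]].
Symmetric row and column elimination reduces A to a congruent diagonal form with pivots -19, 5/19, -2.
So there are 1 positive, 2 negative pivots.
The rank is the number of nonzero pivots: 3.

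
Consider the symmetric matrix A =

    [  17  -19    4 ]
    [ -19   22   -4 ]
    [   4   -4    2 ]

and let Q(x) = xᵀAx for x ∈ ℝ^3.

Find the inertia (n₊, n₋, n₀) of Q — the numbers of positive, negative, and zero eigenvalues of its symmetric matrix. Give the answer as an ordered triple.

Applying the same elementary operations to the rows and columns of A produces a congruent diagonal matrix with entries 17, 13/17, 10/13.
So there are 3 positive pivots.

(3, 0, 0)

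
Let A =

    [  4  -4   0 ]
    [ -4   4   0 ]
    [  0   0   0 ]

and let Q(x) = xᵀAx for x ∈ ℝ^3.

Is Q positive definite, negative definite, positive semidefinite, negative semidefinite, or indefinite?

positive semidefinite

Symmetric row and column elimination reduces A to a congruent diagonal form with pivots 4, 0, 0.
Counting signs: 1 positive, 2 zero.
Hence Q is positive semidefinite.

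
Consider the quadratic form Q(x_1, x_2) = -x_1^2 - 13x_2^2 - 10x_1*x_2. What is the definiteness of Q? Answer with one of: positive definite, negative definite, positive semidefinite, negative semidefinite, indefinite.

Write A = [[-1, -5], [-5, -13]].
An LDLᵀ factorisation of A has diagonal entries -1, 12.
Counting signs: 1 positive, 1 negative.
Hence Q is indefinite.

indefinite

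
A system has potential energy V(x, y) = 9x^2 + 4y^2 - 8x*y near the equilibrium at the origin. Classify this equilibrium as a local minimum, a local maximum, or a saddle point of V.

local minimum

The Hessian at the origin is H = [[18, -8], [-8, 8]].
det H = 18·8 − (-8)² = 80 > 0 and H[1,1] = 18 > 0, so H is positive definite.
Therefore the origin is a local minimum.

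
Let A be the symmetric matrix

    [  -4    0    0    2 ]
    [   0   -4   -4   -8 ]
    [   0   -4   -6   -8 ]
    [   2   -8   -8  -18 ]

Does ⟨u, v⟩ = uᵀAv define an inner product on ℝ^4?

no

Leading principal minors: Δ_1 = -4, Δ_2 = 16, Δ_3 = -32, Δ_4 = 32.
The signs alternate starting with Δ_1 < 0, so by Sylvester's criterion Q is negative definite.
⟨·,·⟩ is an inner product exactly when A is positive definite.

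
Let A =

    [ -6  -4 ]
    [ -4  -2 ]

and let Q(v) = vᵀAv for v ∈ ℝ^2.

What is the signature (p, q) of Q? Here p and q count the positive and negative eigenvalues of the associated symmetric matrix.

Applying the same elementary operations to the rows and columns of A produces a congruent diagonal matrix with entries -6, 2/3.
So there are 1 positive, 1 negative pivots.

(1, 1)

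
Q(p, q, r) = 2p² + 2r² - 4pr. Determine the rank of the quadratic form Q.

Write A = [[2, 0, -2], [0, 0, 0], [-2, 0, 2]].
Congruent diagonalization of A (simultaneous row and column reduction) yields pivots 2, 0, 0.
So there are 1 positive, 2 zero pivots.
The rank is the number of nonzero pivots: 1.

1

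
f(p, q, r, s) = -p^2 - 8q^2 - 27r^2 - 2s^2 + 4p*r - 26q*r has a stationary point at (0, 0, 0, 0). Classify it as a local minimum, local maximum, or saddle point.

local maximum

The Hessian at the origin is H = [[-2, 0, 4, 0], [0, -16, -26, 0], [4, -26, -54, 0], [0, 0, 0, -4]].
Row-reducing H symmetrically gives the diagonal entries -2, -16, -15/4, -4.
That gives 4 negative pivots.
H is negative definite, so the origin is a strict local maximum.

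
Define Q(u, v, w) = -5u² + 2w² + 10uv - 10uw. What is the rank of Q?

3

The associated matrix is A = [[-5, 5, -5], [5, 0, 0], [-5, 0, 2]].
Row-reducing A symmetrically gives the diagonal entries -5, 5, 2.
Counting signs: 2 positive, 1 negative.
The rank is the number of nonzero pivots: 3.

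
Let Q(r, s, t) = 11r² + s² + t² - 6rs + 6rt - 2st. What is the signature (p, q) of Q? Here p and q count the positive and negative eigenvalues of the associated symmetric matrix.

Write A = [[11, -3, 3], [-3, 1, -1], [3, -1, 1]].
Applying the same elementary operations to the rows and columns of A produces a congruent diagonal matrix with entries 11, 2/11, 0.
Counting signs: 2 positive, 1 zero.

(2, 0)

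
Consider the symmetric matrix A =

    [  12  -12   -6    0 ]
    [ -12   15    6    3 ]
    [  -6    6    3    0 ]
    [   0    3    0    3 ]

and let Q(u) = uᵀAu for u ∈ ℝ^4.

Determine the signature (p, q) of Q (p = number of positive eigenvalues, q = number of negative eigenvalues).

(2, 0)

Congruent diagonalization of A (simultaneous row and column reduction) yields pivots 12, 3, 0, 0.
So there are 2 positive, 2 zero pivots.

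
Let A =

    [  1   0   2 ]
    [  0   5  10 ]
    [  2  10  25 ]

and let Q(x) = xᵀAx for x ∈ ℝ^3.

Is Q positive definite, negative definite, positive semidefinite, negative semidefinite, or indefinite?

positive definite

An LDLᵀ factorisation of A has diagonal entries 1, 5, 1.
So there are 3 positive pivots.
Hence Q is positive definite.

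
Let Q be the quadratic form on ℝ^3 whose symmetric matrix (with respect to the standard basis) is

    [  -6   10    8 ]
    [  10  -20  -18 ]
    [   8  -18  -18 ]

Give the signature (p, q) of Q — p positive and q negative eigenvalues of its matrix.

Congruent diagonalization of A (simultaneous row and column reduction) yields pivots -6, -10/3, -4/5.
Counting signs: 3 negative.

(0, 3)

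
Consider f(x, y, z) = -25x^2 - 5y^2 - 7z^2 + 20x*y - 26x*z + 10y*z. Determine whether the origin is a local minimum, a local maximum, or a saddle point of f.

local maximum

The Hessian at the origin is H = [[-50, 20, -26], [20, -10, 10], [-26, 10, -14]].
Row-reducing H symmetrically gives the diagonal entries -50, -2, -2/5.
So there are 3 negative pivots.
H is negative definite, so the origin is a strict local maximum.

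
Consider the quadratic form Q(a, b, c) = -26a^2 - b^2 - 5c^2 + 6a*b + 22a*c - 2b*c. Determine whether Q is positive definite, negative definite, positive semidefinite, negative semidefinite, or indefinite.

The symmetric matrix is A = [[-26, 3, 11], [3, -1, -1], [11, -1, -5]].
Applying the same elementary operations to the rows and columns of A produces a congruent diagonal matrix with entries -26, -17/26, -4/17.
Counting signs: 3 negative.
Hence Q is negative definite.

negative definite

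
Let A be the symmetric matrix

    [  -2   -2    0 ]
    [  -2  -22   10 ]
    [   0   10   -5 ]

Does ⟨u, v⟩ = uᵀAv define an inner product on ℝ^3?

Applying the same elementary operations to the rows and columns of A produces a congruent diagonal matrix with entries -2, -20, 0.
So there are 2 negative, 1 zero pivots.
Hence Q is negative semidefinite.
⟨·,·⟩ is an inner product exactly when A is positive definite.

no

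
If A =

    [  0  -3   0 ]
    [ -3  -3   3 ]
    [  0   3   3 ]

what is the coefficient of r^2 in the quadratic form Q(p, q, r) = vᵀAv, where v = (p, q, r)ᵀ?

The coefficient of r^2 is the diagonal entry A[3,3] = 3.

3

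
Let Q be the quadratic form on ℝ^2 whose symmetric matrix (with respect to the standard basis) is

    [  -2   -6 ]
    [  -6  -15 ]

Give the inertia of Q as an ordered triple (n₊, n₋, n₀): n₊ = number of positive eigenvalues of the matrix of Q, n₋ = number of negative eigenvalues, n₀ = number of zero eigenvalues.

Congruent diagonalization of A (simultaneous row and column reduction) yields pivots -2, 3.
That gives 1 positive, 1 negative pivots.

(1, 1, 0)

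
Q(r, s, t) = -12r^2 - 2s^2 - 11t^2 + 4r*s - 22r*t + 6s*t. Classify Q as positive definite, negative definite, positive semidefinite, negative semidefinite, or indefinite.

The symmetric matrix is A = [[-12, 2, -11], [2, -2, 3], [-11, 3, -11]].
Applying the same elementary operations to the rows and columns of A produces a congruent diagonal matrix with entries -12, -5/3, -1/10.
So there are 3 negative pivots.
Hence Q is negative definite.

negative definite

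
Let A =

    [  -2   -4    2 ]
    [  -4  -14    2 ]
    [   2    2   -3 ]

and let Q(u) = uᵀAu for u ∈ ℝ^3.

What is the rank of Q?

3

An LDLᵀ factorisation of A has diagonal entries -2, -6, -1/3.
Counting signs: 3 negative.
The rank is the number of nonzero pivots: 3.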